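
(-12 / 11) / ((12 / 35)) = -35 / 11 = -3.18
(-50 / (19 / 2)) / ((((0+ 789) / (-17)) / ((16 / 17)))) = 1600 / 14991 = 0.11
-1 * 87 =-87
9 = 9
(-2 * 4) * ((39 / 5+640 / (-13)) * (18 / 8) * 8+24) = 375312 / 65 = 5774.03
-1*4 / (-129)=4 / 129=0.03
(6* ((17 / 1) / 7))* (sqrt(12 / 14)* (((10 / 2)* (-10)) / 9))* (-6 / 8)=425* sqrt(42) / 49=56.21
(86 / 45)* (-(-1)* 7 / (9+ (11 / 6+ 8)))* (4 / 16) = 301 / 1695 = 0.18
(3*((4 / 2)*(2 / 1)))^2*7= 1008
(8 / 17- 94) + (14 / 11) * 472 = 94846 / 187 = 507.20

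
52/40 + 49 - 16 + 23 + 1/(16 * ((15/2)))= 57.31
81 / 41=1.98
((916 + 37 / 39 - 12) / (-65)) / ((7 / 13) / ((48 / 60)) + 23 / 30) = -141172 / 14599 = -9.67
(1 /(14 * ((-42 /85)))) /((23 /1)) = -85 /13524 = -0.01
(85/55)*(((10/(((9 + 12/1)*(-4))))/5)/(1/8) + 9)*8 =25160/231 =108.92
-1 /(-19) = 1 /19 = 0.05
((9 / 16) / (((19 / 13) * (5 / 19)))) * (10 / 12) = 39 / 32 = 1.22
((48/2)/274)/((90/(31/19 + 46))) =0.05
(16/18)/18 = 4/81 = 0.05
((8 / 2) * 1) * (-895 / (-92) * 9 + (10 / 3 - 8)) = 22877 / 69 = 331.55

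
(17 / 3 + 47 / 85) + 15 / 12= 7.47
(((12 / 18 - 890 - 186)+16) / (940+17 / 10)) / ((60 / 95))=-150955 / 84753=-1.78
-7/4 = -1.75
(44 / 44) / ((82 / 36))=0.44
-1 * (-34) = 34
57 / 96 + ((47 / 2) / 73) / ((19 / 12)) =35377 / 44384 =0.80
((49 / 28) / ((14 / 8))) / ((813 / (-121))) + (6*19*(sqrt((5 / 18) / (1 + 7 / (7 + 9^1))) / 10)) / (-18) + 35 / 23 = 25672 / 18699 - 19*sqrt(230) / 1035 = 1.09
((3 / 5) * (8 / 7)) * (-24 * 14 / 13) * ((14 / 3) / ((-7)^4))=-768 / 22295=-0.03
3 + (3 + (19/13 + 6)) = 175/13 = 13.46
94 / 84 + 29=1265 / 42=30.12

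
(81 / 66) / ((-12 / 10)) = -45 / 44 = -1.02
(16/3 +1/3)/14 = 17/42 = 0.40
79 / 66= 1.20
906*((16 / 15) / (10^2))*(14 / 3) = 16912 / 375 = 45.10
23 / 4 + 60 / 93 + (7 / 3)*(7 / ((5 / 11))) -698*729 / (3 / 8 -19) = 7583299879 / 277140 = 27362.70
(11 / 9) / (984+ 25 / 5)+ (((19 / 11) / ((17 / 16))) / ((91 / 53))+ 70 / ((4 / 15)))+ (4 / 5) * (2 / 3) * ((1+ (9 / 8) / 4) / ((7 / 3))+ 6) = 115523115727 / 432766620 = 266.94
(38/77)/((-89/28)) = -152/979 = -0.16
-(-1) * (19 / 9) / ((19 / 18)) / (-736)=-1 / 368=-0.00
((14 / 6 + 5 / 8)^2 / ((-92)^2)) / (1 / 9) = 5041 / 541696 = 0.01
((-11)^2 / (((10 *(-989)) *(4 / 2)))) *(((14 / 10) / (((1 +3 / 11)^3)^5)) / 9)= -0.00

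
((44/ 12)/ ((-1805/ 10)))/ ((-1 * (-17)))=-22/ 18411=-0.00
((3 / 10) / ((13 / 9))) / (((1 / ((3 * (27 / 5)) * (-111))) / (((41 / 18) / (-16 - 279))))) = 1105893 / 383500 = 2.88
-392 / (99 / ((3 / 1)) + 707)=-98 / 185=-0.53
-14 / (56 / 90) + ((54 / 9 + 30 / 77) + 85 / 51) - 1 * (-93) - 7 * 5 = 20123 / 462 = 43.56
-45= -45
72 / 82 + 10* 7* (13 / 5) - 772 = -24154 / 41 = -589.12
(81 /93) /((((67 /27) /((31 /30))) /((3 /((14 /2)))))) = 729 /4690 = 0.16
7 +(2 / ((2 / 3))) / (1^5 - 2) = 4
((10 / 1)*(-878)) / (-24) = 2195 / 6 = 365.83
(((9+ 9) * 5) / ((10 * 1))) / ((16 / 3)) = 27 / 16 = 1.69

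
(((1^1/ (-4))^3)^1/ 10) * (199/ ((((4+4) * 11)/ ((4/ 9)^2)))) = -199/ 285120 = -0.00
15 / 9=5 / 3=1.67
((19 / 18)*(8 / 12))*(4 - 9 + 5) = 0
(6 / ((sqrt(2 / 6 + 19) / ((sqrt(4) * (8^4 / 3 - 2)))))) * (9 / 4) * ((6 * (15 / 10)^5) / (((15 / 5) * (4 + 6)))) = 894483 * sqrt(174) / 928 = 12714.48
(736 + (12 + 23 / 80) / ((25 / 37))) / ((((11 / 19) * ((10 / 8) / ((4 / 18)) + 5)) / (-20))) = -57318098 / 23375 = -2452.11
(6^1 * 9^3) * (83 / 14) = 181521 / 7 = 25931.57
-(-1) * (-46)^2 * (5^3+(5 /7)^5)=4452064000 /16807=264893.44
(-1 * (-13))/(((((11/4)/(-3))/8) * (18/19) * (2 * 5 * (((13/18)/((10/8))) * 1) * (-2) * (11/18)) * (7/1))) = 2052/847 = 2.42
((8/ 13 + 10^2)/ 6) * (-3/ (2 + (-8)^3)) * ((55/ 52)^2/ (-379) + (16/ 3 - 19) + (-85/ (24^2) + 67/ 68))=-877232214839/ 693042068160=-1.27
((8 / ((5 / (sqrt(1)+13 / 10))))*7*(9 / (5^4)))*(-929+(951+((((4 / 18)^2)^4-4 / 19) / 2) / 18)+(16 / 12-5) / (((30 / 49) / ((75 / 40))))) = 204124669984109 / 51117981187500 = 3.99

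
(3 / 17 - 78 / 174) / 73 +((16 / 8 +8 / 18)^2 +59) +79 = 419692864 / 2915109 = 143.97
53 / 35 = 1.51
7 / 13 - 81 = -1046 / 13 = -80.46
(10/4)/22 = 5/44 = 0.11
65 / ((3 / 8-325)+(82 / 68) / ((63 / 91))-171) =-6120 / 46501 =-0.13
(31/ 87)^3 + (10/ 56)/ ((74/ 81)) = 328420667/ 1364418216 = 0.24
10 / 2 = 5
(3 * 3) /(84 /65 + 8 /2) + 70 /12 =7775 /1032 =7.53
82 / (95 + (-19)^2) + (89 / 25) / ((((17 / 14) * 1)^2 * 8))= 0.48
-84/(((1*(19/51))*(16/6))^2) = -491589/5776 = -85.11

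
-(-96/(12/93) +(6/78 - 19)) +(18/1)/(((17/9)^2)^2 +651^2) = 13789203860475/18074172233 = 762.92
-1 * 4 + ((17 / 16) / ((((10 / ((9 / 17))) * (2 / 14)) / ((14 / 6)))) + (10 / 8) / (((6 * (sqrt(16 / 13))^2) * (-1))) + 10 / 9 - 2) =-23843 / 5760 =-4.14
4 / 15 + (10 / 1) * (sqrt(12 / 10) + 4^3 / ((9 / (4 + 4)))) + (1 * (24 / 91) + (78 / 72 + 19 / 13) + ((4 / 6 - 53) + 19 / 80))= 2 * sqrt(30) + 34061773 / 65520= 530.82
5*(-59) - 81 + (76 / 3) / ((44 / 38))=-11686 / 33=-354.12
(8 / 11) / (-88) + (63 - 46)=16.99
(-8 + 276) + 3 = 271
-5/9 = -0.56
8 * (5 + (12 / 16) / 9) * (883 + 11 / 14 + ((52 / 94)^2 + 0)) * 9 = 5003480043 / 15463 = 323577.58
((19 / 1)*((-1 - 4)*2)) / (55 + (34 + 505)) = -95 / 297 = -0.32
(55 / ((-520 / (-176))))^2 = 58564 / 169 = 346.53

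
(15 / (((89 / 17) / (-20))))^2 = 26010000 / 7921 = 3283.68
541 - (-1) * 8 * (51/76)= 546.37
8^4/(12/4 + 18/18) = 1024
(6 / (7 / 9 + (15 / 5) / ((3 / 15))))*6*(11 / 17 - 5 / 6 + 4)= 10503 / 1207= 8.70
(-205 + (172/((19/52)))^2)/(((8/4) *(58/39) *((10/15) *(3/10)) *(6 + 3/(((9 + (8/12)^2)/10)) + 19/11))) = 2914324041915/85385164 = 34131.50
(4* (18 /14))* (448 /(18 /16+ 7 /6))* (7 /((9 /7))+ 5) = 577536 /55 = 10500.65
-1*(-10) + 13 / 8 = 93 / 8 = 11.62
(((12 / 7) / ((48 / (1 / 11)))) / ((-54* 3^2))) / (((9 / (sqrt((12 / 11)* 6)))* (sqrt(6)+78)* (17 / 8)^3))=-1664* sqrt(22) / 3073032463347+128* sqrt(33) / 9219097390041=-0.00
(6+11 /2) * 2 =23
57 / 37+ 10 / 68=2123 / 1258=1.69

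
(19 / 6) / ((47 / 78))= 247 / 47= 5.26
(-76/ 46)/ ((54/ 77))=-1463/ 621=-2.36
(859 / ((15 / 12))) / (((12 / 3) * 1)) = 859 / 5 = 171.80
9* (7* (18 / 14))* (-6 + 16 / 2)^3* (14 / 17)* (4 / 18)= 118.59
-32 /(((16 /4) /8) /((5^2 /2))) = -800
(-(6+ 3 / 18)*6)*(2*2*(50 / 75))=-296 / 3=-98.67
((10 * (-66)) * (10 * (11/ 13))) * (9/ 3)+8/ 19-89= -16842.43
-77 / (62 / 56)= -2156 / 31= -69.55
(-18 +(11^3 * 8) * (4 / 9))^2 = 22225986.42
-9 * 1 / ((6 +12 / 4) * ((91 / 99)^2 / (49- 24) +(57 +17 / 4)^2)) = -3920400 / 14707758121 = -0.00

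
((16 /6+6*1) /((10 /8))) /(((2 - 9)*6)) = -52 /315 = -0.17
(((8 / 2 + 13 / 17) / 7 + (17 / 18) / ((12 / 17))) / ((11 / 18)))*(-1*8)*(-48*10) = 1509440 / 119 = 12684.37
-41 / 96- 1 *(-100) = 9559 / 96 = 99.57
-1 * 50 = -50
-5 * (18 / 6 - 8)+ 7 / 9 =232 / 9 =25.78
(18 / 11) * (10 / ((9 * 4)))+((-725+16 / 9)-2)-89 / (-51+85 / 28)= -96116228 / 132957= -722.91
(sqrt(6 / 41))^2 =6 / 41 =0.15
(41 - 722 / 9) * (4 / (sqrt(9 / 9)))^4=-90368 / 9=-10040.89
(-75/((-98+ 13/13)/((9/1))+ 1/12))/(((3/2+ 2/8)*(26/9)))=9720/7007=1.39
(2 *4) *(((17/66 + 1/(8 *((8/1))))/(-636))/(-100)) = 577/16790400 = 0.00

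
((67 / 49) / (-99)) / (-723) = 67 / 3507273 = 0.00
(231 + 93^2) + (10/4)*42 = 8985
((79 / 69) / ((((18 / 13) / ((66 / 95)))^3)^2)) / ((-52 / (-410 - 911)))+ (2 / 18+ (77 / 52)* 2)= 6800292701681196541 / 1922744573897062500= 3.54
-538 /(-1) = 538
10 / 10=1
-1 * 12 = -12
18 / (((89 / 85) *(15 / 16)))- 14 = 386 / 89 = 4.34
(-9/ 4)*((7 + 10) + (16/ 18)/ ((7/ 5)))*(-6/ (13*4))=3333/ 728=4.58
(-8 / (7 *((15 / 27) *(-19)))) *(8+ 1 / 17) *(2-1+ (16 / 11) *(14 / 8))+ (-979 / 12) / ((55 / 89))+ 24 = -104.92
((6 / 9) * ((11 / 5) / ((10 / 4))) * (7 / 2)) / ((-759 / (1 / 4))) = -7 / 10350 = -0.00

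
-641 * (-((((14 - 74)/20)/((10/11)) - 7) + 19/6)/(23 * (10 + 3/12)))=-274348/14145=-19.40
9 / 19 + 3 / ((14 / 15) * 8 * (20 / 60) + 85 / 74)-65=-14660728 / 230147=-63.70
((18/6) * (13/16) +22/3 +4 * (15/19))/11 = 11791/10032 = 1.18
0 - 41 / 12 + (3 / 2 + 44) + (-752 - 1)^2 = 6804613 / 12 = 567051.08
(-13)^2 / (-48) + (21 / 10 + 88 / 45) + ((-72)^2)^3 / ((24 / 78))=65198984527949 / 144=452770725888.53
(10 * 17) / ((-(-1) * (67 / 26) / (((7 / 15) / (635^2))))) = 6188 / 81048225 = 0.00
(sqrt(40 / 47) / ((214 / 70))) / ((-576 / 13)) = -455 * sqrt(470) / 1448352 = -0.01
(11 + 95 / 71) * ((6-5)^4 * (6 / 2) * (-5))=-13140 / 71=-185.07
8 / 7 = 1.14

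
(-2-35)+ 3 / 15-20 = -284 / 5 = -56.80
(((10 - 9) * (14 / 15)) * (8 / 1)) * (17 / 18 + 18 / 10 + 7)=49112 / 675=72.76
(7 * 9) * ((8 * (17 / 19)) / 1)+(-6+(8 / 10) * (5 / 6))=25400 / 57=445.61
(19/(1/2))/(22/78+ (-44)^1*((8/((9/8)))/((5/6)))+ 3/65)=-1235/12192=-0.10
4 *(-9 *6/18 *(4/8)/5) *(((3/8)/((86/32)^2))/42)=-96/64715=-0.00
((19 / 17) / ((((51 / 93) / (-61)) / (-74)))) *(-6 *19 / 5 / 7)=-303097044 / 10115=-29965.11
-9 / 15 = -3 / 5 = -0.60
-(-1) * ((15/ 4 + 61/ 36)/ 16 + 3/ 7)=775/ 1008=0.77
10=10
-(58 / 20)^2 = -841 / 100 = -8.41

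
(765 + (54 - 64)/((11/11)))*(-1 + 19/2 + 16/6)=50585/6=8430.83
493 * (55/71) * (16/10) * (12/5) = 520608/355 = 1466.50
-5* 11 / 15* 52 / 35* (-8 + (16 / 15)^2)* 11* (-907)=-8811367136 / 23625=-372967.92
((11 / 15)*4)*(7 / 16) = 77 / 60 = 1.28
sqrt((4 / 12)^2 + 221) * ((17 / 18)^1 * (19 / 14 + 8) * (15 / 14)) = 11135 * sqrt(1990) / 3528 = 140.80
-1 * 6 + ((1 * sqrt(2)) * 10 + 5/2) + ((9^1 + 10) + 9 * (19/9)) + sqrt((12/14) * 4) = 2 * sqrt(42)/7 + 10 * sqrt(2) + 69/2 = 50.49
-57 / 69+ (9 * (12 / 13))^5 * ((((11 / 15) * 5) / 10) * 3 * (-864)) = -1605916850092163 / 42698695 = -37610443.37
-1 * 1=-1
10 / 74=5 / 37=0.14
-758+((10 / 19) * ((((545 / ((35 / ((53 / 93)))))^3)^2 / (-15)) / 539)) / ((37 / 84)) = -3420584825125376181864410 / 4120329822000065127531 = -830.17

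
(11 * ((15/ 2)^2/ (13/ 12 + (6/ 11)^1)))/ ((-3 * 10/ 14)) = -7623/ 43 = -177.28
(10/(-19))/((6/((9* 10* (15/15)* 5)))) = -750/19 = -39.47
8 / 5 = 1.60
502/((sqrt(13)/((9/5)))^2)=40662/325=125.11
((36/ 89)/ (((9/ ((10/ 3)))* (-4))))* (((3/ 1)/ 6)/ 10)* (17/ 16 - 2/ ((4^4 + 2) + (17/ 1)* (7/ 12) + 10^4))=-2094271/ 1052748960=-0.00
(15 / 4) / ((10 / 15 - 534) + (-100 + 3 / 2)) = -45 / 7582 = -0.01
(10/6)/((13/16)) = 80/39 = 2.05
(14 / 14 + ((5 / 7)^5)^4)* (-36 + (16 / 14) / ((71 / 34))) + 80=44.50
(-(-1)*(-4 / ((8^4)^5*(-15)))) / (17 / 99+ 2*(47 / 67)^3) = 9925179 / 36994260692681145450496000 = 0.00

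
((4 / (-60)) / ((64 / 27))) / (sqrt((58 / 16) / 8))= -9 * sqrt(29) / 1160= -0.04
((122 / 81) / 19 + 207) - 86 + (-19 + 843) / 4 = 503375 / 1539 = 327.08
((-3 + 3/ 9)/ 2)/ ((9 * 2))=-2/ 27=-0.07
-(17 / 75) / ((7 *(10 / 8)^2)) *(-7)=272 / 1875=0.15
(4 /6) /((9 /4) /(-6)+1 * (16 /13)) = 208 /267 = 0.78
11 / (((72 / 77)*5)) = 847 / 360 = 2.35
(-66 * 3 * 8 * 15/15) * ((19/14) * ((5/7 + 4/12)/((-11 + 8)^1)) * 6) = 4504.16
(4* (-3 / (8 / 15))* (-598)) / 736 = 585 / 32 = 18.28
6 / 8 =3 / 4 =0.75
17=17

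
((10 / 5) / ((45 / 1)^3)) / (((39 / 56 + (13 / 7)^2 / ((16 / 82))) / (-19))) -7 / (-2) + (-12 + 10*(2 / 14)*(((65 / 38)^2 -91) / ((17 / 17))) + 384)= 207037670727529 / 829212622875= 249.68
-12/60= -1/5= -0.20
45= 45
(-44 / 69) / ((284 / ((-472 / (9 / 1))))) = 5192 / 44091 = 0.12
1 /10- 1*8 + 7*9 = 551 /10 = 55.10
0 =0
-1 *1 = -1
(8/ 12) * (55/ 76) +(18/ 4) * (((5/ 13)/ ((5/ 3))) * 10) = 16105/ 1482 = 10.87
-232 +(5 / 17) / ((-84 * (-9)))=-2981659 / 12852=-232.00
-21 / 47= -0.45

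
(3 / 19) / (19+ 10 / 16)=24 / 2983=0.01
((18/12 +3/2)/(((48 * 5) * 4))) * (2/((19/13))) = 13/3040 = 0.00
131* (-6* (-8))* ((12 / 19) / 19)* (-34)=-7106.66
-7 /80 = -0.09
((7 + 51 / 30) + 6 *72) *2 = 4407 / 5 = 881.40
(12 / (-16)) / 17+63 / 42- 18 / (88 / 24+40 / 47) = -109521 / 43316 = -2.53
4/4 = 1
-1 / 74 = -0.01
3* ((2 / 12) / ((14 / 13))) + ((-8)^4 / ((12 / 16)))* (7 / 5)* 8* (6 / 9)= 51380809 / 1260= 40778.42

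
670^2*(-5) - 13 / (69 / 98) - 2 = -2244520.46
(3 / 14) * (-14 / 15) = -1 / 5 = -0.20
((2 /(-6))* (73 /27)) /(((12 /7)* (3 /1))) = -511 /2916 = -0.18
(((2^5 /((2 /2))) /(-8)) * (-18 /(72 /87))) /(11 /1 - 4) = 87 /7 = 12.43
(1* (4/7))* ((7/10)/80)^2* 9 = 63/160000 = 0.00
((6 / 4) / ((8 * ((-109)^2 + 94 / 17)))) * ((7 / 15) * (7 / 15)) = 833 / 242485200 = 0.00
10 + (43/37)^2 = 11.35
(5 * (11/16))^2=3025/256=11.82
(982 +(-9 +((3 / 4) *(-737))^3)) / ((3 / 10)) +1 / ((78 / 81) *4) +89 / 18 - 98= -2107649590933 / 3744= -562940595.87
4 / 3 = 1.33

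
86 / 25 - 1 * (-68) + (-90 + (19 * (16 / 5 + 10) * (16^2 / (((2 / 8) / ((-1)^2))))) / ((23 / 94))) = 603514448 / 575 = 1049590.34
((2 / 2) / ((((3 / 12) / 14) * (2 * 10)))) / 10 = 0.28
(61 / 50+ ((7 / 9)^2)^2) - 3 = -463879 / 328050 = -1.41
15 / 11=1.36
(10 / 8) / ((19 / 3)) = 15 / 76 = 0.20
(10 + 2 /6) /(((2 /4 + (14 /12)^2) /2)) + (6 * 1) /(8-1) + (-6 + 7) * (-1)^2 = 12.96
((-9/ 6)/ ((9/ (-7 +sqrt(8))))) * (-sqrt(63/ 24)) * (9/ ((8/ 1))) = -21 * sqrt(42)/ 64 +3 * sqrt(21)/ 16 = -1.27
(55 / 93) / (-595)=-11 / 11067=-0.00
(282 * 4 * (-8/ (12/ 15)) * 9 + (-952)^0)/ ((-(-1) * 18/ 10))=-507595/ 9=-56399.44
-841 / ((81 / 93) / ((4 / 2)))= -1931.19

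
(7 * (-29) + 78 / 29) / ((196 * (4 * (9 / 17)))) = -98753 / 204624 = -0.48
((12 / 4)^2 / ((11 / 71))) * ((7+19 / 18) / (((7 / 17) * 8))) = 175015 / 1232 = 142.06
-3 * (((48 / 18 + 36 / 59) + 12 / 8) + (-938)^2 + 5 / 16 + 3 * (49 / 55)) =-137045710459 / 51920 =-2639555.29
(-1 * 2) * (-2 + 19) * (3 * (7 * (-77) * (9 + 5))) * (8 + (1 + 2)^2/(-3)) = 3848460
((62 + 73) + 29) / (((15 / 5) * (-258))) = -82 / 387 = -0.21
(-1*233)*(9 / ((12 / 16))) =-2796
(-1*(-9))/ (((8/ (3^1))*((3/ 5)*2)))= 45/ 16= 2.81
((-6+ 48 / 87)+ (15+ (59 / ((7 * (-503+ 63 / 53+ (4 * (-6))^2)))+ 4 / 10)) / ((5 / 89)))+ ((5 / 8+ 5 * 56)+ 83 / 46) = 507725952933 / 917925400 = 553.12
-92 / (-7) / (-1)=-92 / 7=-13.14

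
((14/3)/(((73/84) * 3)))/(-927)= -0.00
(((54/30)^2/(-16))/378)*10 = -3/560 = -0.01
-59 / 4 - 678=-2771 / 4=-692.75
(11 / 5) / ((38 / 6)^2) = 99 / 1805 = 0.05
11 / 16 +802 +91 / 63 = 115795 / 144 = 804.13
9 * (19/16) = 171/16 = 10.69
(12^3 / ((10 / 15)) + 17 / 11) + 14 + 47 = 29200 / 11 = 2654.55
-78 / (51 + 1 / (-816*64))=-4073472 / 2663423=-1.53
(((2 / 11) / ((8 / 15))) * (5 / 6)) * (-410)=-5125 / 44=-116.48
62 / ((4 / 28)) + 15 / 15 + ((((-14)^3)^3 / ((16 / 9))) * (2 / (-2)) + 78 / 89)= 1034343693417 / 89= 11621839251.88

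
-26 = -26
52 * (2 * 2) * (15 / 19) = 3120 / 19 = 164.21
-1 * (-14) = 14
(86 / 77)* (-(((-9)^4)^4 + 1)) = -159359736241258412 / 77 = -2069606964172187.17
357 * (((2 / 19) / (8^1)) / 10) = 357 / 760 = 0.47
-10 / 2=-5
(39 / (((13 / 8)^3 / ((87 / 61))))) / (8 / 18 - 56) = -300672 / 1288625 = -0.23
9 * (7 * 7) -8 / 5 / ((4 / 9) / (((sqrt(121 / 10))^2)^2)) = -21519 / 250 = -86.08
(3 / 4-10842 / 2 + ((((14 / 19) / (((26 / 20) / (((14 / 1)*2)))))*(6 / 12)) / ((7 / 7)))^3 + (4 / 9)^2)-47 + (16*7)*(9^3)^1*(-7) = -576503.39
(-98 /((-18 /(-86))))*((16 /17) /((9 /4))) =-269696 /1377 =-195.86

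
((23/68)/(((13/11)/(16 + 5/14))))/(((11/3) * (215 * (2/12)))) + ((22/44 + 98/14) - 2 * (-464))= 1244655313/1330420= 935.54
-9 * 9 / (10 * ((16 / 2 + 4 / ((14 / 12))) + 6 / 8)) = -1134 / 1705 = -0.67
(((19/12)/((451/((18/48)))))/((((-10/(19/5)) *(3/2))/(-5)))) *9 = 1083/72160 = 0.02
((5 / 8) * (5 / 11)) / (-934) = -25 / 82192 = -0.00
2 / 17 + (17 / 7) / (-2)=-261 / 238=-1.10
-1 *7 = -7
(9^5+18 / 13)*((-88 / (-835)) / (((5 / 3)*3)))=13510728 / 10855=1244.65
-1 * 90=-90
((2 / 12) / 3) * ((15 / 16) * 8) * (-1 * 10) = -25 / 6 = -4.17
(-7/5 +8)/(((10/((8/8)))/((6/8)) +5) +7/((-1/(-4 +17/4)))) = 396/995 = 0.40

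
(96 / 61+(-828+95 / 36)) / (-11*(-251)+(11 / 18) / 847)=-139295849 / 466863134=-0.30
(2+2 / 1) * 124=496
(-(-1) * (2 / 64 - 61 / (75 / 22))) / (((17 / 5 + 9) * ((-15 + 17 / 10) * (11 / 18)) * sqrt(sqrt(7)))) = 128607 * 7^(3 / 4) / 5079536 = 0.11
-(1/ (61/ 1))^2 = -1/ 3721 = -0.00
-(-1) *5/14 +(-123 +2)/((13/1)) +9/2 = -405/91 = -4.45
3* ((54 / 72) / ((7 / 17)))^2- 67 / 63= 62723 / 7056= 8.89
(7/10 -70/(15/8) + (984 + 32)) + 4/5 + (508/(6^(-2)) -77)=115147/6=19191.17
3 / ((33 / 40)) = 40 / 11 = 3.64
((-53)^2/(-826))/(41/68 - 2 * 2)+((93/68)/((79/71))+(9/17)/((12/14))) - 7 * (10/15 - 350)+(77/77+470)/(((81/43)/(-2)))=1948.11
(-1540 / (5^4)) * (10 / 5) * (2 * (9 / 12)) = -924 / 125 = -7.39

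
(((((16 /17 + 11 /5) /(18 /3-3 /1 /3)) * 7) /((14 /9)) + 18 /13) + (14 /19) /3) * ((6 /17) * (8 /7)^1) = 22459384 /12492025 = 1.80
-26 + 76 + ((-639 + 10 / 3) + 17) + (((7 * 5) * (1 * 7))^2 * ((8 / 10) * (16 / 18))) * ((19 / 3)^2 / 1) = 138635698 / 81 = 1711551.83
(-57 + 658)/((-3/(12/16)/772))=-115993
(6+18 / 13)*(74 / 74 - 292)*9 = -251424 / 13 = -19340.31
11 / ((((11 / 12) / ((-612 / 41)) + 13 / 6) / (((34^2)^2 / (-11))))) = -9814051584 / 15461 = -634761.76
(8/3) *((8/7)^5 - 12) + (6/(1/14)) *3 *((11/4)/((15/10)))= 21943174/50421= 435.20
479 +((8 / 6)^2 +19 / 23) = 481.60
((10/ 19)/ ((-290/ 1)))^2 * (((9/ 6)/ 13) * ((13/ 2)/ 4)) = 3/ 4857616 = 0.00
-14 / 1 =-14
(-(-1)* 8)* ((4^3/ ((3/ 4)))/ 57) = 2048/ 171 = 11.98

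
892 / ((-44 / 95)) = -21185 / 11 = -1925.91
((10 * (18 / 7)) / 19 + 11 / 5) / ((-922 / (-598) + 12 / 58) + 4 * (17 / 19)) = 20489573 / 30720375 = 0.67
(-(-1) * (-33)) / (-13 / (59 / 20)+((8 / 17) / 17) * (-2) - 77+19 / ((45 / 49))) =25320735 / 46631014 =0.54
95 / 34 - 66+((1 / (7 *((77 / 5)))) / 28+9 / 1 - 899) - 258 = -310751741 / 256564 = -1211.21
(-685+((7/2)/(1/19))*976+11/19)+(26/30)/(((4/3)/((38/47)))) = 573485533/8930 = 64220.10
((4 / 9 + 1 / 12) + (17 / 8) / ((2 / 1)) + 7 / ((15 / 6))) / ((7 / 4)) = 3161 / 1260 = 2.51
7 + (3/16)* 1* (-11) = 79/16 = 4.94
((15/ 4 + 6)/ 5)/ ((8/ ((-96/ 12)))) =-39/ 20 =-1.95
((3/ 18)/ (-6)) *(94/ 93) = -0.03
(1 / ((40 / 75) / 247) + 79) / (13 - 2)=4337 / 88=49.28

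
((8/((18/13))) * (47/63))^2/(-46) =-2986568/7394247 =-0.40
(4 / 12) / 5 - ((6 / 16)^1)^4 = 2881 / 61440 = 0.05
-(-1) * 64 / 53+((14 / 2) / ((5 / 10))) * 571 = 423746 / 53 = 7995.21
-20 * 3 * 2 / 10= -12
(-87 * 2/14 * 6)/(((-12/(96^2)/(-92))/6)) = -31613513.14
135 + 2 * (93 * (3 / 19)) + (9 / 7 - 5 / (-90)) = 396709 / 2394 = 165.71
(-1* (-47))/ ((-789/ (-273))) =4277/ 263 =16.26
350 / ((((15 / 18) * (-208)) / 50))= -2625 / 26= -100.96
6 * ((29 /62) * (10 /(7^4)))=0.01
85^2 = 7225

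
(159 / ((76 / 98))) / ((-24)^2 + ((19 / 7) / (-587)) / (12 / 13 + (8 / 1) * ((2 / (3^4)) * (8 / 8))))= 6295933070 / 17687639049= 0.36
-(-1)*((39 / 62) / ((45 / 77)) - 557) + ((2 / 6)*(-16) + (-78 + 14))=-581489 / 930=-625.26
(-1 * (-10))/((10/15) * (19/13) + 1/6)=780/89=8.76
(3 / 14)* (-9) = -27 / 14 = -1.93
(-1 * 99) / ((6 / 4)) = -66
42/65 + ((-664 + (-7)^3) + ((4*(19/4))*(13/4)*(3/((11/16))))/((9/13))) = -617.14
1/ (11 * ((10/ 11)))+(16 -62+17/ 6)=-646/ 15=-43.07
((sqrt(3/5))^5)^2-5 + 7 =6493/3125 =2.08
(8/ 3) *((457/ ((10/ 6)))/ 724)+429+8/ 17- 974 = -8362047/ 15385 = -543.52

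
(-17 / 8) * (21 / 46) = -357 / 368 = -0.97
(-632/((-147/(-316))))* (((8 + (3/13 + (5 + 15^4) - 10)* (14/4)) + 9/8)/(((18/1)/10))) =-2300022316660/17199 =-133730002.71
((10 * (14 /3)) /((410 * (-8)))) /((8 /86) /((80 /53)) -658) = 1505 /69596721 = 0.00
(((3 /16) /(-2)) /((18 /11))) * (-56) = 77 /24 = 3.21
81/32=2.53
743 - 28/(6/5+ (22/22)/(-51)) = 719.28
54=54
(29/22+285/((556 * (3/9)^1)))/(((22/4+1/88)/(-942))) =-32907828/67415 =-488.14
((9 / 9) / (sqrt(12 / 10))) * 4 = 2 * sqrt(30) / 3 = 3.65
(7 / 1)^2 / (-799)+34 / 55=24471 / 43945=0.56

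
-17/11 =-1.55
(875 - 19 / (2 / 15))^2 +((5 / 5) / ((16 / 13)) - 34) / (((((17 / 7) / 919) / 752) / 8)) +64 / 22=-56111683861 / 748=-75015620.14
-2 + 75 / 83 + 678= 56183 / 83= 676.90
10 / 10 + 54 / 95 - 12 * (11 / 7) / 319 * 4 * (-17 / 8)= 39937 / 19285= 2.07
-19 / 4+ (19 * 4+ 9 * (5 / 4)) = 165 / 2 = 82.50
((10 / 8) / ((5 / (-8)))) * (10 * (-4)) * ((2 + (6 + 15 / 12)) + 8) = 1380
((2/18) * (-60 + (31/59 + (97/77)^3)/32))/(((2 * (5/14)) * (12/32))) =-5164805801/207787734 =-24.86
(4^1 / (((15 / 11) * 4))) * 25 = 55 / 3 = 18.33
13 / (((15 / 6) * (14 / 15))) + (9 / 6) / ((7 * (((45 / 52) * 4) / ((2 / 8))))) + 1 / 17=80621 / 14280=5.65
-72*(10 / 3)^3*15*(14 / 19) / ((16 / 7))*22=-5390000 / 19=-283684.21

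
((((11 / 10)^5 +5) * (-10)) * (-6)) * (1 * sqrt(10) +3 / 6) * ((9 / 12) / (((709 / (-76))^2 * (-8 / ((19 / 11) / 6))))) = -13602446427 * sqrt(10) / 110589820000 - 13602446427 / 221179640000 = -0.45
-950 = -950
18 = 18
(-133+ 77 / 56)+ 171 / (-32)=-4383 / 32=-136.97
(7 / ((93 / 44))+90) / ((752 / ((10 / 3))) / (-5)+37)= -216950 / 18879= -11.49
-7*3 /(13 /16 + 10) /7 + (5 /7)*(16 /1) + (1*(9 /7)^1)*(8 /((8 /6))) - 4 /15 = 337846 /18165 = 18.60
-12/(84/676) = -676/7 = -96.57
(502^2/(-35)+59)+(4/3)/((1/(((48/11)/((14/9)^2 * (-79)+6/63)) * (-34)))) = -148901312583/20854295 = -7140.08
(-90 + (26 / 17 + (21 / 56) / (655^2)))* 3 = -15486086247 / 58347400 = -265.41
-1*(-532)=532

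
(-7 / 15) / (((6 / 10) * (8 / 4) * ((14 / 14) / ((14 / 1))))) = -49 / 9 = -5.44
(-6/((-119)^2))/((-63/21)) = 2/14161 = 0.00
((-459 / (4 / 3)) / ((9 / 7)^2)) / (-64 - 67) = 833 / 524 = 1.59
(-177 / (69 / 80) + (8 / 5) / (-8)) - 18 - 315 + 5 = -533.42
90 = 90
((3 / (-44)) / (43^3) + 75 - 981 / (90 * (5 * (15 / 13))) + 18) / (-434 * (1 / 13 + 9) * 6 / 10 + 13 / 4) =-1553824209041 / 40254527274225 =-0.04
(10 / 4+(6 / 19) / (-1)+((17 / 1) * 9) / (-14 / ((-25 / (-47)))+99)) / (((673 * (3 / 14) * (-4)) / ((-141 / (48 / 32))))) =97436969 / 139403874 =0.70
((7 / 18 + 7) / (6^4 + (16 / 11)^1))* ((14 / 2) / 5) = 10241 / 1284480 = 0.01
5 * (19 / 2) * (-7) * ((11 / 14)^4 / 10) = -278179 / 21952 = -12.67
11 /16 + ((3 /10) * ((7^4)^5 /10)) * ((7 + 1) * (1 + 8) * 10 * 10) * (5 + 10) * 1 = 4136431084868206131851 /16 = 258526942804262883240.69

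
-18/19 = -0.95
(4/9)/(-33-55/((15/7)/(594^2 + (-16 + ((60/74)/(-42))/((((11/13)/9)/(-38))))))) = -0.00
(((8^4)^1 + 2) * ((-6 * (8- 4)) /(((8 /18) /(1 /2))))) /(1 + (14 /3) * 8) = -331938 /115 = -2886.42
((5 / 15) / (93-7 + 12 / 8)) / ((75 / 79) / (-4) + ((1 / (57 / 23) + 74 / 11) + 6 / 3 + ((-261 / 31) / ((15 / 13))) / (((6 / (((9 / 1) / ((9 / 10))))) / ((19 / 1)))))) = -4094728 / 238804158425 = -0.00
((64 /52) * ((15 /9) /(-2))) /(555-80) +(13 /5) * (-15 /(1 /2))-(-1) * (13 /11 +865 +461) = 50910317 /40755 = 1249.18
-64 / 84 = -16 / 21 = -0.76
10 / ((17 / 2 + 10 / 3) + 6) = 60 / 107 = 0.56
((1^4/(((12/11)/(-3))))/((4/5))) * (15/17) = -825/272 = -3.03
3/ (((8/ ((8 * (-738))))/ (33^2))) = -2411046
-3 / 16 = -0.19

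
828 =828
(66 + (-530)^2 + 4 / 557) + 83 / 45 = 7042459201 / 25065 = 280967.85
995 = 995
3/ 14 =0.21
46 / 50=23 / 25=0.92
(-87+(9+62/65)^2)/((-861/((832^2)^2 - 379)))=-1164484251137338/173225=-6722379859.36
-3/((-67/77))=231/67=3.45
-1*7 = -7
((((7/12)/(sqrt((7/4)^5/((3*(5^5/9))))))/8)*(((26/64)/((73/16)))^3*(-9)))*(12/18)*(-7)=54925*sqrt(105)/32677428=0.02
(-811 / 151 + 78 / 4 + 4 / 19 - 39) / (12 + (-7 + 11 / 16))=-1132008 / 261079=-4.34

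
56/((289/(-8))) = -448/289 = -1.55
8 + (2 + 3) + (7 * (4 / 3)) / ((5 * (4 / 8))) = 251 / 15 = 16.73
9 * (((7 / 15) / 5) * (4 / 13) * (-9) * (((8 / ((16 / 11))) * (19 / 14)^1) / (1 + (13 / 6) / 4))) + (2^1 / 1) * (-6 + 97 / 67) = -16409194 / 805675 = -20.37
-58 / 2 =-29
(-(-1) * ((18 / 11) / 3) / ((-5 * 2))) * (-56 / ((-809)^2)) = 168 / 35996455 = 0.00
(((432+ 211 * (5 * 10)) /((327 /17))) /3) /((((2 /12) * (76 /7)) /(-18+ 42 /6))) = -378301 /327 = -1156.88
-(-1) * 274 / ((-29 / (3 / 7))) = -822 / 203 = -4.05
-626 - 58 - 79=-763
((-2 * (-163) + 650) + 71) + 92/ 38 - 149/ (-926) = 18466345/ 17594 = 1049.58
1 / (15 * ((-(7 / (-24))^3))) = 4608 / 1715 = 2.69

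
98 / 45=2.18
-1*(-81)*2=162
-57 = -57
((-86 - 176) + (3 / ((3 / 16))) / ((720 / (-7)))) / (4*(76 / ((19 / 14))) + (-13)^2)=-11797 / 17685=-0.67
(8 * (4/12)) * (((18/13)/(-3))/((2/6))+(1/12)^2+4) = 4909/702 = 6.99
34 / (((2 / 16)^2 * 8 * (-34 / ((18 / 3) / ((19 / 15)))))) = -720 / 19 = -37.89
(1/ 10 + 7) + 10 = 171/ 10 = 17.10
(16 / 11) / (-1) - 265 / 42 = -3587 / 462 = -7.76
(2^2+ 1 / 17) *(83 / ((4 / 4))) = 5727 / 17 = 336.88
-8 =-8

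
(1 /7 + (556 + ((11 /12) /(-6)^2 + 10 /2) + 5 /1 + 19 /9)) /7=1718477 /21168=81.18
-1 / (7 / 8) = -8 / 7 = -1.14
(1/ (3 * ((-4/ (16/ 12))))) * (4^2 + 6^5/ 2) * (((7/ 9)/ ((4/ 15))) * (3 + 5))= -273280/ 27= -10121.48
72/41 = 1.76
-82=-82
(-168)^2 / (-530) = -14112 / 265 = -53.25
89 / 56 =1.59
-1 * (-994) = 994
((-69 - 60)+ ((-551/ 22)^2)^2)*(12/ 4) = 276430044531/ 234256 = 1180034.00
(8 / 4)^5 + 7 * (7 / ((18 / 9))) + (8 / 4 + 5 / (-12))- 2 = 673 / 12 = 56.08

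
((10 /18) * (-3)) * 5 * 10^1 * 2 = -500 /3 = -166.67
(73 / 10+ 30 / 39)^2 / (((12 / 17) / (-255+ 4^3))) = -3573002047 / 202800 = -17618.35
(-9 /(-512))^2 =0.00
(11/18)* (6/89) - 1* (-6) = 1613/267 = 6.04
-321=-321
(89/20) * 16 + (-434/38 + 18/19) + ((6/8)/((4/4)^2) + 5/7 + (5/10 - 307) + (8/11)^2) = -78463183/321860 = -243.78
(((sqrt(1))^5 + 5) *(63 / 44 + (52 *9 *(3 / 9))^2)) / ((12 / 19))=20346093 / 88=231205.60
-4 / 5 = -0.80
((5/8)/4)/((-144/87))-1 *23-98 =-186001/1536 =-121.09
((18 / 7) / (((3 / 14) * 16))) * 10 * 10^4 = 75000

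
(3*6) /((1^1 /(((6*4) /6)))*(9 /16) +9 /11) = 1408 /75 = 18.77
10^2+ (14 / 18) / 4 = 3607 / 36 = 100.19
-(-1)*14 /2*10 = 70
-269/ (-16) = 269/ 16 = 16.81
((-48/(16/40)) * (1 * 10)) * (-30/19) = 36000/19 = 1894.74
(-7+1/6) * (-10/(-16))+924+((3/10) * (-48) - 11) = 214639/240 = 894.33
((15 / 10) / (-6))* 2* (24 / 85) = -12 / 85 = -0.14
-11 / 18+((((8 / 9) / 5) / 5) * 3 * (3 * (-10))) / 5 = -563 / 450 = -1.25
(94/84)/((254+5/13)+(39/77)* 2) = 6721/1533918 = 0.00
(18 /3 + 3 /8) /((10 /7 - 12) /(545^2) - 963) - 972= -15569567815749 /16017964792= -972.01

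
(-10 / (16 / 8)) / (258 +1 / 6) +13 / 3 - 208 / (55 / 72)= -68490887 / 255585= -267.98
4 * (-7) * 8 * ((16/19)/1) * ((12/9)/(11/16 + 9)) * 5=-229376/1767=-129.81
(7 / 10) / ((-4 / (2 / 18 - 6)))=371 / 360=1.03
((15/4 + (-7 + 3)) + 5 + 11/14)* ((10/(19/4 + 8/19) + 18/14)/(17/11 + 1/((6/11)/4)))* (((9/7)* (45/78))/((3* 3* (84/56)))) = 75505925/684599188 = 0.11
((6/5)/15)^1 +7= 177/25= 7.08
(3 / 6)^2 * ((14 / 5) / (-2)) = -7 / 20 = -0.35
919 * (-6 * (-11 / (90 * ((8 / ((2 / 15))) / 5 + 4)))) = 10109 / 240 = 42.12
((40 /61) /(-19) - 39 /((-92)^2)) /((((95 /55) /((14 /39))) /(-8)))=29549597 /454315251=0.07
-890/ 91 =-9.78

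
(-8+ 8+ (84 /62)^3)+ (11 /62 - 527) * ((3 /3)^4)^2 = -31240967 /59582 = -524.34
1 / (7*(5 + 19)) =1 / 168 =0.01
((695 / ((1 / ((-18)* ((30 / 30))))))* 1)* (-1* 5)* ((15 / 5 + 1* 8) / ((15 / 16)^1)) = 733920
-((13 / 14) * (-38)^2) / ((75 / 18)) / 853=-0.38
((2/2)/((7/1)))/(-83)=-0.00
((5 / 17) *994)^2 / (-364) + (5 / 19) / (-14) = -234677335 / 999362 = -234.83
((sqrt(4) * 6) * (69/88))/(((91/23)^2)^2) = 57927087/1508649142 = 0.04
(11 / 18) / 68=11 / 1224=0.01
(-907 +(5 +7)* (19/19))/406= -895/406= -2.20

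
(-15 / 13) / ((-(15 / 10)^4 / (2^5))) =2560 / 351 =7.29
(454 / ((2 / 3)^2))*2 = 2043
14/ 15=0.93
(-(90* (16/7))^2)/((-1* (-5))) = -414720/49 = -8463.67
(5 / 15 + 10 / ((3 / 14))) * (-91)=-4277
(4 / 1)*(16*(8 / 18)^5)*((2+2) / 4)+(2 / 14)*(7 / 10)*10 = 124585 / 59049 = 2.11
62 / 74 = 31 / 37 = 0.84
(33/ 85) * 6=198/ 85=2.33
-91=-91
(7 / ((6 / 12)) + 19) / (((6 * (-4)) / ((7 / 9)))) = -77 / 72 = -1.07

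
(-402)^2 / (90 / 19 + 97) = 3070476 / 1933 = 1588.45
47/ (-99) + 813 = 80440/ 99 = 812.53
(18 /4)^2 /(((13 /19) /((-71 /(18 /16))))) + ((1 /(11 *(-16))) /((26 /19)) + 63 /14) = -1863.35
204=204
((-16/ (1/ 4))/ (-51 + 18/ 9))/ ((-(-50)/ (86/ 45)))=2752/ 55125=0.05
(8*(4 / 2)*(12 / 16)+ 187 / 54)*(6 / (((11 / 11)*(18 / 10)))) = 4175 / 81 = 51.54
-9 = -9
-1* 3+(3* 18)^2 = 2913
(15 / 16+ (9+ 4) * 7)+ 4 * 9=2047 / 16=127.94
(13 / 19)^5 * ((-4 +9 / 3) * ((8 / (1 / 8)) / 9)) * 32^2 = -1091.91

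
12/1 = 12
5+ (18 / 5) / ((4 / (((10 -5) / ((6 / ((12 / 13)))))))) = 74 / 13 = 5.69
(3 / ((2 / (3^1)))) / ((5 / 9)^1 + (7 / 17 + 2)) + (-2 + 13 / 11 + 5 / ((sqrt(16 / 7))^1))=6975 / 9988 + 5 * sqrt(7) / 4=4.01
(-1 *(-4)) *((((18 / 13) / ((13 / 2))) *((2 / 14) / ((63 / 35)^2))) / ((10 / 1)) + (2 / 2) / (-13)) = -3236 / 10647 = -0.30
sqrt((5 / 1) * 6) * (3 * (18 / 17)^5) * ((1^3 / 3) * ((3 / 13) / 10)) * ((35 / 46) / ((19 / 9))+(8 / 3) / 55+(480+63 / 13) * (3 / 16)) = 80871503501637 * sqrt(30) / 28836692230775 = 15.36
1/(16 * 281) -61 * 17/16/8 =-291389/35968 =-8.10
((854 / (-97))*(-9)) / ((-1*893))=-7686 / 86621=-0.09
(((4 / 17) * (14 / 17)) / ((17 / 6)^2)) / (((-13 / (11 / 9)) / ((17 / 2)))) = -1232 / 63869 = -0.02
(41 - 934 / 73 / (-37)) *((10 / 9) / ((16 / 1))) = 186125 / 64824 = 2.87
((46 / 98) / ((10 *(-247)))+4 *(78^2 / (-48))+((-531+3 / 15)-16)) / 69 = -127541437 / 8351070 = -15.27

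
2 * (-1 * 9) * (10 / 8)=-45 / 2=-22.50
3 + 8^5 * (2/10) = 32783/5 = 6556.60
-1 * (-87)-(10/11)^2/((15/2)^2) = 94727/1089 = 86.99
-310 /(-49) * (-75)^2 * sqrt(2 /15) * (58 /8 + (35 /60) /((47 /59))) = 43613125 * sqrt(30) /2303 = 103725.11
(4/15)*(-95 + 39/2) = -302/15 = -20.13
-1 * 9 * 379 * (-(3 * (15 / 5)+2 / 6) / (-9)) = -3537.33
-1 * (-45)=45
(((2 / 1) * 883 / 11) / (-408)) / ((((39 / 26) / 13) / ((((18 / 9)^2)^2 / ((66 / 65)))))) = -2984540 / 55539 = -53.74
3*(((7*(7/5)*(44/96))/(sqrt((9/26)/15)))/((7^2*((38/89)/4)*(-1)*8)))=-2.12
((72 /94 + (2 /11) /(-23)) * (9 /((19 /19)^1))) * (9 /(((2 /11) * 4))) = 365067 /4324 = 84.43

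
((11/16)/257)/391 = 11/1607792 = 0.00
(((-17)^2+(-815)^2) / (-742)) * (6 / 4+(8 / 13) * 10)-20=-1251171 / 182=-6874.57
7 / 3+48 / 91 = 781 / 273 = 2.86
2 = 2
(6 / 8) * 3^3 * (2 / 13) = 81 / 26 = 3.12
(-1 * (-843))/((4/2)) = 843/2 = 421.50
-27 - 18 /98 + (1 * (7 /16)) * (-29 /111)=-2375579 /87024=-27.30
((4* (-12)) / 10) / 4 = -6 / 5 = -1.20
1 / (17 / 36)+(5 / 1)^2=27.12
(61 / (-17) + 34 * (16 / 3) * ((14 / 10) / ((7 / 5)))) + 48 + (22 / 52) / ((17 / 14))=149900 / 663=226.09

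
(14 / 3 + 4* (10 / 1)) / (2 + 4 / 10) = 335 / 18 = 18.61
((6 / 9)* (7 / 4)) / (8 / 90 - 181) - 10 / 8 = -5845 / 4652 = -1.26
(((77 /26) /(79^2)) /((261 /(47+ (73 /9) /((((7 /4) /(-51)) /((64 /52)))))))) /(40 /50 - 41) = 0.00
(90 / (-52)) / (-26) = 45 / 676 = 0.07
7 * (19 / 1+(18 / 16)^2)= 9079 / 64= 141.86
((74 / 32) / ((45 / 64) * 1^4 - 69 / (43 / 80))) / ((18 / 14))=-0.01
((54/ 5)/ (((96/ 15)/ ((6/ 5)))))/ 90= 9/ 400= 0.02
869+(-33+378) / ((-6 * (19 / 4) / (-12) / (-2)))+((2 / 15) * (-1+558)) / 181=29861731 / 51585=578.88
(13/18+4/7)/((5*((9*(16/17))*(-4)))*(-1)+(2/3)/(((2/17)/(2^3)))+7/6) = 2771/462483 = 0.01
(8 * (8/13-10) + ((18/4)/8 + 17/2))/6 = -4577/416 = -11.00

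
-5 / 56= -0.09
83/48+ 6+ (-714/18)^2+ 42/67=15261211/9648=1581.80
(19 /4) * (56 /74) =133 /37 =3.59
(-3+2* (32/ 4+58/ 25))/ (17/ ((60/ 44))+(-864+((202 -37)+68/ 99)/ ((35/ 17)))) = -0.02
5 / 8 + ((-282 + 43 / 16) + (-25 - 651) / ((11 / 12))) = -178841 / 176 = -1016.14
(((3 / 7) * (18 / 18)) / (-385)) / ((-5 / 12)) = 36 / 13475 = 0.00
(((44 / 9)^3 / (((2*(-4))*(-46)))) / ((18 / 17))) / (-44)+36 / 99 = 1184597 / 3319866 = 0.36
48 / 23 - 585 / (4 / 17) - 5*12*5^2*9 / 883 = -2499.45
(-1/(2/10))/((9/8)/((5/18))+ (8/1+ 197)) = -100/4181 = -0.02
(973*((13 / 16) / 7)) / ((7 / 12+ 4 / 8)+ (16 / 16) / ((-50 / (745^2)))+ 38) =-5421 / 530948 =-0.01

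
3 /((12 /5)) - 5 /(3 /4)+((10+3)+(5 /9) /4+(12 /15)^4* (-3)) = 6.49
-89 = -89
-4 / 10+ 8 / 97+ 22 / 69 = 0.00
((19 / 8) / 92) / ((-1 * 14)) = -19 / 10304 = -0.00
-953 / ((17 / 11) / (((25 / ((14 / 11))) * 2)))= -2882825 / 119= -24225.42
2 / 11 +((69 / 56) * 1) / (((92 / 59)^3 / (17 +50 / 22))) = 3054839 / 473984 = 6.45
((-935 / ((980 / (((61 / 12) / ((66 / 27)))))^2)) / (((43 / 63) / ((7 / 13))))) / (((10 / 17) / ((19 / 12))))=-551664297 / 61706444800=-0.01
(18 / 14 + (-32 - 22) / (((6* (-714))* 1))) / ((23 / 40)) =6180 / 2737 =2.26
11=11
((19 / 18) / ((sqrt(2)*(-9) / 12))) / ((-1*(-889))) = -19*sqrt(2) / 24003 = -0.00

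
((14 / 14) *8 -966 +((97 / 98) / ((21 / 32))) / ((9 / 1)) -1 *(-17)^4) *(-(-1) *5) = -3911792335 / 9261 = -422394.16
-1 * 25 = -25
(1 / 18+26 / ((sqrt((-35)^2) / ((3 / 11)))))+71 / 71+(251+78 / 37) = 65222053 / 256410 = 254.37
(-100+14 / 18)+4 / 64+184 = 12217 / 144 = 84.84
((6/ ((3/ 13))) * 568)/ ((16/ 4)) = 3692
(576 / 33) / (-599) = -192 / 6589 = -0.03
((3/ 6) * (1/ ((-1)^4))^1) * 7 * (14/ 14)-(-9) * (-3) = -47/ 2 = -23.50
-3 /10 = -0.30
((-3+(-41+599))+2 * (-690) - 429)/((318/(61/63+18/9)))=-39083/3339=-11.71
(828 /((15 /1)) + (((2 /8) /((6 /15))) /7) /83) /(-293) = -1282873 /6809320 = -0.19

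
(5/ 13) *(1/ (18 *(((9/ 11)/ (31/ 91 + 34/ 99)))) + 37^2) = 908211725/ 1724814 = 526.56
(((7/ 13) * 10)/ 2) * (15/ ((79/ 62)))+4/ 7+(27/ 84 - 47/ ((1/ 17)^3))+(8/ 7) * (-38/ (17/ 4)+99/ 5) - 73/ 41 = -3305190915359/ 14316380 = -230867.78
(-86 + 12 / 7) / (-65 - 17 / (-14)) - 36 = -34.68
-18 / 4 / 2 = -9 / 4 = -2.25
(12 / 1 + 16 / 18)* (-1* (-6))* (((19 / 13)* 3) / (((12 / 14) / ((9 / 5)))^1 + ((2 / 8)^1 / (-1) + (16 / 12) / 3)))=1110816 / 2197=505.61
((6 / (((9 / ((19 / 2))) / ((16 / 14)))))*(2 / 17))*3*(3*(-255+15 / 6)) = -230280 / 119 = -1935.13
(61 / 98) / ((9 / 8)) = 244 / 441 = 0.55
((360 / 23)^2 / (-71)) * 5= -648000 / 37559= -17.25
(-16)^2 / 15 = 256 / 15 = 17.07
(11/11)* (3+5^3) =128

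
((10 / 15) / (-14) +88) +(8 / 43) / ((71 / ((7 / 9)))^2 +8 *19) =33020797981 / 375439407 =87.95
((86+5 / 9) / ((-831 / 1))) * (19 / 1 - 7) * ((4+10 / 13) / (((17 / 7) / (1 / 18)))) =-676172 / 4958577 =-0.14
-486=-486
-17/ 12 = -1.42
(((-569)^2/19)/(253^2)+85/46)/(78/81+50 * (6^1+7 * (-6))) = -138835809/118148580308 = -0.00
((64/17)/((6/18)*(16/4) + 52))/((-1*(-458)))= 0.00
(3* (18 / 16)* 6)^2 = 6561 / 16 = 410.06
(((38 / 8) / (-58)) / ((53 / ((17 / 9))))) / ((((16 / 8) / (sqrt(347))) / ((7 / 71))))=-2261 * sqrt(347) / 15714288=-0.00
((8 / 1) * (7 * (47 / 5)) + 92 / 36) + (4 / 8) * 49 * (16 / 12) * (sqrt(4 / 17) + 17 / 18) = 196 * sqrt(17) / 51 + 75574 / 135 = 575.65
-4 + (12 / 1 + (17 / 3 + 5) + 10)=86 / 3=28.67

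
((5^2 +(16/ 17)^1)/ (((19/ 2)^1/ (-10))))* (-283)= 2496060/ 323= 7727.74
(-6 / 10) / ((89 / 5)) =-3 / 89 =-0.03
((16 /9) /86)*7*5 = 0.72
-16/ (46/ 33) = -264/ 23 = -11.48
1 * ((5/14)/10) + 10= 281/28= 10.04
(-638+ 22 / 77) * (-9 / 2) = 20088 / 7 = 2869.71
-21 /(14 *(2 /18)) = -27 /2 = -13.50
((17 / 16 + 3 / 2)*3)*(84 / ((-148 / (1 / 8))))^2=0.04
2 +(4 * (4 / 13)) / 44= 290 / 143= 2.03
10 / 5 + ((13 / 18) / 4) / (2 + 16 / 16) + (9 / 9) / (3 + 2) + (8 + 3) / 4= 5.01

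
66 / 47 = 1.40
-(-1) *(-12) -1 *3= -15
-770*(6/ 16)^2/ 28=-495/ 128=-3.87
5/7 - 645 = -4510/7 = -644.29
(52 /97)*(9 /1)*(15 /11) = 7020 /1067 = 6.58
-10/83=-0.12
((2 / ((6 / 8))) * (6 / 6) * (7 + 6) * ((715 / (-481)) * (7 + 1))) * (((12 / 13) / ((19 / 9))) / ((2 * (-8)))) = 7920 / 703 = 11.27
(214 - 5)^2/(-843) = -43681/843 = -51.82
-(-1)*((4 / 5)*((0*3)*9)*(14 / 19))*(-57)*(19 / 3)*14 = 0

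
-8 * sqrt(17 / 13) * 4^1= -32 * sqrt(221) / 13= -36.59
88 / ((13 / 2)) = 176 / 13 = 13.54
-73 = -73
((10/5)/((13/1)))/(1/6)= 12/13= 0.92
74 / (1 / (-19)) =-1406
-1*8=-8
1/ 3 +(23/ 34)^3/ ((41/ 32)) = 347437/ 604299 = 0.57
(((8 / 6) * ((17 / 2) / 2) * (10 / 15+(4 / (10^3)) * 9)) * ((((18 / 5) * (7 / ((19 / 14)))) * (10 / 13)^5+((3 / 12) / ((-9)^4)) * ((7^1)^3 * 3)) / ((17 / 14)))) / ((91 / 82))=14.89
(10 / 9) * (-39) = -130 / 3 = -43.33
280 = 280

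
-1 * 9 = -9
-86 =-86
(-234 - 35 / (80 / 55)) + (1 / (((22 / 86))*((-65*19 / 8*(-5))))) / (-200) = -7011558813 / 27170000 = -258.06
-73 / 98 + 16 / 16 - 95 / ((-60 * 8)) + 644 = 3031507 / 4704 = 644.45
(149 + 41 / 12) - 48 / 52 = 151.49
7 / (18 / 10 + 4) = 1.21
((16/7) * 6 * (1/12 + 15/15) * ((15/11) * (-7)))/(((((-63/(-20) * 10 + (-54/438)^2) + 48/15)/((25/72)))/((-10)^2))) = -8659625000/61049109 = -141.85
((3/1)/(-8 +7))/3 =-1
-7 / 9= -0.78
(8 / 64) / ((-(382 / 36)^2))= -81 / 72962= -0.00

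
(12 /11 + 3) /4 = 45 /44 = 1.02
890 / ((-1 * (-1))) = 890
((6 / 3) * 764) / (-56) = -191 / 7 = -27.29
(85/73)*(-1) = -85/73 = -1.16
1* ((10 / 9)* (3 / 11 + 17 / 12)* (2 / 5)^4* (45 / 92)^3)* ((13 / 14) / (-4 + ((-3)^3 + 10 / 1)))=-26091 / 104928208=-0.00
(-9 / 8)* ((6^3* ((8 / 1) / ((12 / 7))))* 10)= -11340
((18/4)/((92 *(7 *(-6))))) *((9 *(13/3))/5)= -117/12880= -0.01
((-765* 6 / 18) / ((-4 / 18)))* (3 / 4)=6885 / 8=860.62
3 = 3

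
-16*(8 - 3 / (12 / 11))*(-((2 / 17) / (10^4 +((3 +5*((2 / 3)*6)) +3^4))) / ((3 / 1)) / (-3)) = -7 / 64413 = -0.00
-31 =-31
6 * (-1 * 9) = -54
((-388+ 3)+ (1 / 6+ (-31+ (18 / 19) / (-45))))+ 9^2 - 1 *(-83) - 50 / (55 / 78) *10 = -6025127 / 6270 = -960.95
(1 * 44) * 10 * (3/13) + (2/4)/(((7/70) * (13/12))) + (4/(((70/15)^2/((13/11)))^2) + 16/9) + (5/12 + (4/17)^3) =18098044034618/166997571741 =108.37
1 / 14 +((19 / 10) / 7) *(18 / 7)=377 / 490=0.77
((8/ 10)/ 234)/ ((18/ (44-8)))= 4/ 585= 0.01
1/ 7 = 0.14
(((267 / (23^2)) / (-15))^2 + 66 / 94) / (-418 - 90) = -0.00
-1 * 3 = -3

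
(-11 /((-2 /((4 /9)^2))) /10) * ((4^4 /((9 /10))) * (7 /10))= 78848 /3645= 21.63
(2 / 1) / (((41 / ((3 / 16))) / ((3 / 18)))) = 1 / 656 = 0.00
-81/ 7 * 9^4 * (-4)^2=-8503056/ 7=-1214722.29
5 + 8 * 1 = 13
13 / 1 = 13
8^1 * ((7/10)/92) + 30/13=3541/1495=2.37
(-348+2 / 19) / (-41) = 6610 / 779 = 8.49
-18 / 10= -9 / 5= -1.80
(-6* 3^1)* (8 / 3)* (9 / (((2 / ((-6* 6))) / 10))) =77760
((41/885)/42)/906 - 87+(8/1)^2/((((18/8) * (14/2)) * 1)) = -2792971459/33676020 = -82.94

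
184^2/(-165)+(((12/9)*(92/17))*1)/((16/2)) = -573022/2805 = -204.29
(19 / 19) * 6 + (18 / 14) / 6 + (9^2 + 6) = 93.21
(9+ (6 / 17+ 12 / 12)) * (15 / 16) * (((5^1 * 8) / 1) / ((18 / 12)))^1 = 4400 / 17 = 258.82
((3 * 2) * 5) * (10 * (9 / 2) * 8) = 10800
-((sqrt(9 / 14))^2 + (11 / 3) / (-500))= -6673 / 10500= -0.64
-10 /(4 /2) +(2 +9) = 6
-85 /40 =-17 /8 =-2.12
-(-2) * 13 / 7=26 / 7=3.71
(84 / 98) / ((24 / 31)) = 31 / 28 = 1.11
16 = 16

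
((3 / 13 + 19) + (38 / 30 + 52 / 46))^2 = 9409194001 / 20115225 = 467.76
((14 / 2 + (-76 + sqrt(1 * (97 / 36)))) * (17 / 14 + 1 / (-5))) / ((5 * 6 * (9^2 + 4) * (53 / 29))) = -47357 / 3153500 + 2059 * sqrt(97) / 56763000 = -0.01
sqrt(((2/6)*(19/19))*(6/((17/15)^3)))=15*sqrt(510)/289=1.17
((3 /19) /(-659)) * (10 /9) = -0.00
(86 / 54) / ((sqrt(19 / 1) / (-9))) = -43 * sqrt(19) / 57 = -3.29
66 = 66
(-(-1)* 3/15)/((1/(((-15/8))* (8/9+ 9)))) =-89/24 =-3.71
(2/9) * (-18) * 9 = -36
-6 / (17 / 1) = -0.35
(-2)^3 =-8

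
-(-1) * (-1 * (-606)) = 606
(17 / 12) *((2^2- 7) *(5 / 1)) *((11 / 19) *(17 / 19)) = -15895 / 1444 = -11.01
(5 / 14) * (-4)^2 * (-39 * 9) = -14040 / 7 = -2005.71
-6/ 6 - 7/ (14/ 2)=-2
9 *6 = 54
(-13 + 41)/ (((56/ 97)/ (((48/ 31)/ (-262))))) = -1164/ 4061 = -0.29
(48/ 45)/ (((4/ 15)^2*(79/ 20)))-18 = -1122/ 79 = -14.20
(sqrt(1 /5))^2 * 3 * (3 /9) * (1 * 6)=6 /5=1.20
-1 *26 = -26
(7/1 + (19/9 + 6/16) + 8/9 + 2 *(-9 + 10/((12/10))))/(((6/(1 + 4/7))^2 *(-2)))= -3751/12096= -0.31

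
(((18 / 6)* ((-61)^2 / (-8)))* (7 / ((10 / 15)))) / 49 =-33489 / 112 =-299.01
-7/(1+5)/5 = -7/30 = -0.23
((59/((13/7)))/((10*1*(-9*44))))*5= -413/10296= -0.04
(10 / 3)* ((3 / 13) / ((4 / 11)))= 55 / 26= 2.12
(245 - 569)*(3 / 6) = -162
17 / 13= 1.31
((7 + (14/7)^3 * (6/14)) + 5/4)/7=327/196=1.67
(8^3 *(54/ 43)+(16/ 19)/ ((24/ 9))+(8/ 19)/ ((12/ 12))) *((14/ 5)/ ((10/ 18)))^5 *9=150317646357686976/ 7978515625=18840302.31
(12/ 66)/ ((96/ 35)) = 35/ 528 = 0.07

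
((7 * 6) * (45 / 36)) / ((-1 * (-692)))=105 / 1384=0.08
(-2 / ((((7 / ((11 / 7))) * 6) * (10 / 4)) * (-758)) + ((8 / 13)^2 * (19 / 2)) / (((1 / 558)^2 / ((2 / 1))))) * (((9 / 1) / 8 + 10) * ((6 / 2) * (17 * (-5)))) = -159575954155581947 / 25107992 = -6355584076.80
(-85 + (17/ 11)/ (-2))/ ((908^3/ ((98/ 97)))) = -92463/ 798770403904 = -0.00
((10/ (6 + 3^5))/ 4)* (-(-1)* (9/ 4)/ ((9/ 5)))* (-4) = -25/ 498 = -0.05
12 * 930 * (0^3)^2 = 0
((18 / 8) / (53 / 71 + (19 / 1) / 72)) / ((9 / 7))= 8946 / 5165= 1.73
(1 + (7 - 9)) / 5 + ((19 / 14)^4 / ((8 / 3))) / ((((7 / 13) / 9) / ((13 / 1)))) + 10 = 286.22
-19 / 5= -3.80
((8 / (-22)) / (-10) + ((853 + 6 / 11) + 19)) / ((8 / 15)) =17997 / 11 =1636.09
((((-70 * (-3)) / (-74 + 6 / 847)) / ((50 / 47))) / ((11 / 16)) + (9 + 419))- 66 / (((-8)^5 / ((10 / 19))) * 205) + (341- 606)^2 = 8829939562519713 / 124983009280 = 70649.12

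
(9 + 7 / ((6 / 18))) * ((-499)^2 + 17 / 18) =22410175 / 3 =7470058.33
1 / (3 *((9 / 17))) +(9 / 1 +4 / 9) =10.07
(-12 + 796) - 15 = 769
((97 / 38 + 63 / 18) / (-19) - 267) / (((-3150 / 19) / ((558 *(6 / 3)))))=854732 / 475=1799.44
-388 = -388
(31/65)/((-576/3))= -31/12480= -0.00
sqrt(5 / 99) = 0.22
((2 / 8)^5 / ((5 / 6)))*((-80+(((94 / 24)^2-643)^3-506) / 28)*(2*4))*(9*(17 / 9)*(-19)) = 238488588036836173 / 8918138880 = 26741968.39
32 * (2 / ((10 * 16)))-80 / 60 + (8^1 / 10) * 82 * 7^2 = 48202 / 15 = 3213.47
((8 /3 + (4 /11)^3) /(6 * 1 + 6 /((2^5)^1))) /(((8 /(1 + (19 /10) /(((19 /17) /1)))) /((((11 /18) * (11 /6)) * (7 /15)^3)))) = 185906 /11026125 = 0.02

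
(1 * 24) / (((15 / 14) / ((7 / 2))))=78.40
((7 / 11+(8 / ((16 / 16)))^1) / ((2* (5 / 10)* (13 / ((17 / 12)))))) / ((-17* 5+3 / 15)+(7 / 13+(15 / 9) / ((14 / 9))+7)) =-56525 / 4575978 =-0.01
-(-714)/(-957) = -238/319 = -0.75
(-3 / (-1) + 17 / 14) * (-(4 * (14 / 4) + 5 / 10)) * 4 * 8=-13688 / 7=-1955.43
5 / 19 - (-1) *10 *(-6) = -1135 / 19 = -59.74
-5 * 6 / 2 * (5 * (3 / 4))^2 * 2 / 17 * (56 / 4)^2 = -165375 / 34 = -4863.97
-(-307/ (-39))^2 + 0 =-94249/ 1521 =-61.97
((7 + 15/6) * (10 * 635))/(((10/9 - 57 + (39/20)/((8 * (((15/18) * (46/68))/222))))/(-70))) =-87410925000/830111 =-105300.29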